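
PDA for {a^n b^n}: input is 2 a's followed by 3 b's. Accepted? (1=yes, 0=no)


Language requires equal numbers of a's and b's
PDA pushes for each 'a', pops for each 'b'
Number of a's = 2
Number of b's = 3
2 != 3 -> Reject

0


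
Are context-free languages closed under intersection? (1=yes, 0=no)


CFL closure properties:
  Closed under: union, concatenation, Kleene star
  NOT closed under: intersection, complement
Operation 'intersection' is in not-closed list -> No (not closed)

0


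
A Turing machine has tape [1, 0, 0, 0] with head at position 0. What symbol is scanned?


Tape: [1, 0, 0, 0]
Positions: 0 1 2 3
Values:    1 0 0 0
Head at position 0
tape[0] = 1

1


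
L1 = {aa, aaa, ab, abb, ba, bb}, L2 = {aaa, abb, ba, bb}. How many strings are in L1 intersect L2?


L1 = {aa, aaa, ab, abb, ba, bb}
L2 = {aaa, abb, ba, bb}
Checking each string in L1 against L2:
  'aa': in L2? No
  'aaa': in L2? Yes
  'ab': in L2? No
  'abb': in L2? Yes
  'ba': in L2? Yes
  'bb': in L2? Yes
Intersection = {aaa, abb, ba, bb}
|L1 ∩ L2| = 4

4


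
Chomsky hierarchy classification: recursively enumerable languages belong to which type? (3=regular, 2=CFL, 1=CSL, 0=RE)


Chomsky hierarchy levels:
  Type 3: Regular (DFA/NFA/regex)
  Type 2: Context-free (PDA)
  Type 1: Context-sensitive
  Type 0: Recursively enumerable (TM)
'recursively enumerable' corresponds to Type 0

0


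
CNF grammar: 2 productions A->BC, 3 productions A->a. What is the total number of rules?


CNF allows two rule forms:
  A -> BC (binary): 2 rules
  A -> a (terminal): 3 rules
Total = 2 + 3 = 5

5


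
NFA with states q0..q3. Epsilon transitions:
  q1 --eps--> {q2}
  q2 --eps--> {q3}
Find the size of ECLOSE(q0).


Starting from q0
Initialize closure = {q0}
q0 has no outgoing epsilon transitions -> nothing to add
Final closure: {q0}
Size = 1

1


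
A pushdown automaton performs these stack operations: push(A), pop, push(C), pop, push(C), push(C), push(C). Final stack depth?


Tracing stack operations:
  push(A) -> stack = [A], depth=1
  pop -> removed A, stack = [], depth=0
  push(C) -> stack = [C], depth=1
  pop -> removed C, stack = [], depth=0
  push(C) -> stack = [C], depth=1
  push(C) -> stack = [C,C], depth=2
  push(C) -> stack = [C,C,C], depth=3
Final depth = 3

3


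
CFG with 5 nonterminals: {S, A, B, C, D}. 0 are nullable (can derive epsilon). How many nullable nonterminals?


Nonterminals: {S, A, B, C, D}
A nonterminal is nullable if it can derive epsilon
Counting nullable nonterminals: 0
Total nullable = 0

0


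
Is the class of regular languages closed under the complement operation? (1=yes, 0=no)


Regular languages are closed under:
- Union (DFA product construction)
- Intersection (DFA product construction)
- Complement (swap accept/reject states)
- Concatenation (NFA construction)
- Kleene star (NFA construction)
complement is in this list
Therefore: closed

1


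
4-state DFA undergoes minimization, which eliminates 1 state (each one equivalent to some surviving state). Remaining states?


Original DFA: 4 states
Redundant states removed: 1
Minimized states = original - removed
= 4 - 1
= 3

3


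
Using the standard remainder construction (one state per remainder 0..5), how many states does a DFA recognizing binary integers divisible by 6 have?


Divisibility by 6 is tracked via the remainder mod 6: 0, 1, ..., 5
The construction assigns one state to each remainder
Number of remainders = 6

6


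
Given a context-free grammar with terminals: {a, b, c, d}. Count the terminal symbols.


Terminal symbols: a, b, c, d
Counting each: a (#1), b (#2), c (#3), d (#4)
Total = 4

4


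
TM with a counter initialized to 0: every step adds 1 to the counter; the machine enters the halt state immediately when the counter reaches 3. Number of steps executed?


Counter starts at 0. Counting sequence:
  Step 1: counter = 1
  Step 2: counter = 2
  Step 3: counter = 3
Counter reached 3 -> halt
Total steps = 3

3


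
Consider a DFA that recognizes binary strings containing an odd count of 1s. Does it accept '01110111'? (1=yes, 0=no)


DFA has 2 states: q_even (start, accept=no) and q_odd
Processing string '01110111' character by character:
  Position 0: read '0', 1-count=0 -> q_even (no change)
  Position 1: read '1', 1-count=1 -> q_odd
  Position 2: read '1', 1-count=2 -> q_even
  Position 3: read '1', 1-count=3 -> q_odd
  Position 4: read '0', 1-count=3 -> q_odd (no change)
  Position 5: read '1', 1-count=4 -> q_even
  Position 6: read '1', 1-count=5 -> q_odd
  Position 7: read '1', 1-count=6 -> q_even
Final state: q_even, total 1s = 6 (even); the DFA requires an odd count -> reject

0


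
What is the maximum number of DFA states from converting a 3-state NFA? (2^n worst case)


NFA has 3 states
Subset construction: each DFA state = subset of NFA states
Maximum subsets = 2^3
2^3 = 8

8


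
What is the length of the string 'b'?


String: 'b'
Counting characters:
  'b' appears 1 time(s)
Total length = 0 + 1 = 1

1


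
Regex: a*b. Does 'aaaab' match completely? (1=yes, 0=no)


Pattern: a*b
String: 'aaaab'
Pattern requires: zero or more 'a's followed by exactly one 'b'
Found 4 leading 'a's
Remaining: 'b'
Remaining is exactly 'b' -> match
Result: 1

1


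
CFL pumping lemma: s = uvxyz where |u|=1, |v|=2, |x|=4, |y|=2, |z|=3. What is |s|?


|s| = |u| + |v| + |x| + |y| + |z|
= 1 + 2 + 4 + 2 + 3
= 3 + 4 + 5
= 7 + 5
= 12

12


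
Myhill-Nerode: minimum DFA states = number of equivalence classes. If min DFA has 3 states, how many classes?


Myhill-Nerode theorem:
Number of equivalence classes = number of states in minimal DFA
Minimal DFA states = 3
Therefore equivalence classes = 3

3


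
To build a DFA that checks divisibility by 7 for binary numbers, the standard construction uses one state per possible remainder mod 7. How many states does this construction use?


Divisibility by 7 is tracked via the remainder mod 7: 0, 1, ..., 6
The construction assigns one state to each remainder
Number of remainders = 7

7


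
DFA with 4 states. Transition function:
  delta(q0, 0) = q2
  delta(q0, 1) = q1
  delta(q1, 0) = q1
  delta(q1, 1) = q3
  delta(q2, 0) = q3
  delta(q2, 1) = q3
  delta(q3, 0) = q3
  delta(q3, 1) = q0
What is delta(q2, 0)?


Looking up transition function:
delta(q2, 0) in the table
Row: q2, Column: 0
Result: q3

q3


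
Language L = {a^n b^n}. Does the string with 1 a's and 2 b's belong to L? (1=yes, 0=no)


Language requires equal numbers of a's and b's
PDA pushes for each 'a', pops for each 'b'
Number of a's = 1
Number of b's = 2
1 != 2 -> Reject

0


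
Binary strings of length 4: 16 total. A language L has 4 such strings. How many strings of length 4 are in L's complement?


Alphabet: {0,1}
String length: 4
Total strings of length 4 = 2^4 = 16
Strings in L = 4
Complement = total - |L|
= 16 - 4
= 12

12


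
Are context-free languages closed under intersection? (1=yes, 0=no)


CFL closure properties:
  Closed under: union, concatenation, Kleene star
  NOT closed under: intersection, complement
Operation 'intersection' is in not-closed list -> No (not closed)

0


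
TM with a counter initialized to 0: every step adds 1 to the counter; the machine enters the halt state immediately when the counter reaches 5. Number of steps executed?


Counter starts at 0. Counting sequence:
  Step 1: counter = 1
  Step 2: counter = 2
  Step 3: counter = 3
  Step 4: counter = 4
  Step 5: counter = 5
Counter reached 5 -> halt
Total steps = 5

5


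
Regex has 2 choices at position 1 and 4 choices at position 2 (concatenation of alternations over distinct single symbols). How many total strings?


First group: 2 alternatives
Second group: 4 alternatives
Concatenation: each choice from group 1 pairs with each from group 2
Total = 2 x 4 = 8

8


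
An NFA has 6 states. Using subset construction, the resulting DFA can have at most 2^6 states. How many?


NFA has 6 states
Subset construction: each DFA state = subset of NFA states
Maximum subsets = 2^6
2^6 = 64

64


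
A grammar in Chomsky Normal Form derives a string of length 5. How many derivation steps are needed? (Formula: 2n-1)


Chomsky Normal Form derivation:
String length n = 5
Each step either:
  - Splits a nonterminal into two (n-1 such steps)
  - Converts a nonterminal to terminal (n such steps)
Total = (n-1) + n = 2n - 1
= 2(5) - 1
= 10 - 1
= 9

9


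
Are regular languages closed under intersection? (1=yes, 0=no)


Regular languages are closed under:
- Union (DFA product construction)
- Intersection (DFA product construction)
- Complement (swap accept/reject states)
- Concatenation (NFA construction)
- Kleene star (NFA construction)
intersection is in this list
Therefore: closed

1


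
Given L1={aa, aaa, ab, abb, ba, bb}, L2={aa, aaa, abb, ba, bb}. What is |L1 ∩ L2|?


L1 = {aa, aaa, ab, abb, ba, bb}
L2 = {aa, aaa, abb, ba, bb}
Checking each string in L1 against L2:
  'aa': in L2? Yes
  'aaa': in L2? Yes
  'ab': in L2? No
  'abb': in L2? Yes
  'ba': in L2? Yes
  'bb': in L2? Yes
Intersection = {aa, aaa, abb, ba, bb}
|L1 ∩ L2| = 5

5


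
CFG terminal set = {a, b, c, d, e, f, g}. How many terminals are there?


Terminal symbols: a, b, c, d, e, f, g
Counting each: a (#1), b (#2), c (#3), d (#4), e (#5), f (#6), g (#7)
Total = 7

7


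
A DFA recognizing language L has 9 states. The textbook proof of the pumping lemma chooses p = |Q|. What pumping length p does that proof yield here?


Pumping lemma for regular languages (standard proof):
Take p = |Q|, the number of DFA states.
Any string of length >= |Q| passes through |Q|+1 states while reading its first |Q| symbols,
so by pigeonhole some state repeats, giving the loop that can be pumped.
Here |Q| = 9
Therefore the proof uses p = 9

9


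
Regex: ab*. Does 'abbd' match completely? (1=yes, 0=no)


Pattern: ab*
String: 'abbd'
Pattern requires: exactly one 'a' followed by zero or more 'b's
First char is 'a' -> OK
Rest 'bbd': all b's? No
Result: 0

0


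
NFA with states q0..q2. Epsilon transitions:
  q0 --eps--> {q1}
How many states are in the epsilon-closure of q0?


Starting from q0
Initialize closure = {q0}
Follow epsilon from q0 -> add q1
Final closure: {q0, q1}
Size = 2

2


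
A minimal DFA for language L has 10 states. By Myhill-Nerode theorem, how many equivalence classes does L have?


Myhill-Nerode theorem:
Number of equivalence classes = number of states in minimal DFA
Minimal DFA states = 10
Therefore equivalence classes = 10

10


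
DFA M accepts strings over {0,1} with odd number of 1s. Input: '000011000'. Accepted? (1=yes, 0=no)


DFA has 2 states: q_even (start, accept=no) and q_odd
Processing string '000011000' character by character:
  Position 0: read '0', 1-count=0 -> q_even (no change)
  Position 1: read '0', 1-count=0 -> q_even (no change)
  Position 2: read '0', 1-count=0 -> q_even (no change)
  Position 3: read '0', 1-count=0 -> q_even (no change)
  Position 4: read '1', 1-count=1 -> q_odd
  Position 5: read '1', 1-count=2 -> q_even
  Position 6: read '0', 1-count=2 -> q_even (no change)
  Position 7: read '0', 1-count=2 -> q_even (no change)
  Position 8: read '0', 1-count=2 -> q_even (no change)
Final state: q_even, total 1s = 2 (even); the DFA requires an odd count -> reject

0


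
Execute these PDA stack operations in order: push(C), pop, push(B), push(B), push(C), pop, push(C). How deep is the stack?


Tracing stack operations:
  push(C) -> stack = [C], depth=1
  pop -> removed C, stack = [], depth=0
  push(B) -> stack = [B], depth=1
  push(B) -> stack = [B,B], depth=2
  push(C) -> stack = [B,B,C], depth=3
  pop -> removed C, stack = [B,B], depth=2
  push(C) -> stack = [B,B,C], depth=3
Final depth = 3

3


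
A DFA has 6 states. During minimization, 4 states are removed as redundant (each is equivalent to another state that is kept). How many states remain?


Original DFA: 6 states
Redundant states removed: 4
Minimized states = original - removed
= 6 - 4
= 2

2


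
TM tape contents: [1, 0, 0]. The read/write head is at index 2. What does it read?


Tape: [1, 0, 0]
Positions: 0 1 2
Values:    1 0 0
Head at position 2
tape[2] = 0

0


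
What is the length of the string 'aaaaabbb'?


String: 'aaaaabbb'
Counting characters:
  'a' appears 5 time(s)
  'b' appears 3 time(s)
Total length = 5 + 3 = 8

8


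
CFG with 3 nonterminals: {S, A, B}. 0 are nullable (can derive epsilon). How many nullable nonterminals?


Nonterminals: {S, A, B}
A nonterminal is nullable if it can derive epsilon
Counting nullable nonterminals: 0
Total nullable = 0

0


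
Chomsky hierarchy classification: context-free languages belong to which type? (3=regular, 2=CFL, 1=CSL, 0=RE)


Chomsky hierarchy levels:
  Type 3: Regular (DFA/NFA/regex)
  Type 2: Context-free (PDA)
  Type 1: Context-sensitive
  Type 0: Recursively enumerable (TM)
'context-free' corresponds to Type 2

2


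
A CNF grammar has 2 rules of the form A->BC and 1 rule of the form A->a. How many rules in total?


CNF allows two rule forms:
  A -> BC (binary): 2 rules
  A -> a (terminal): 1 rule
Total = 2 + 1 = 3

3


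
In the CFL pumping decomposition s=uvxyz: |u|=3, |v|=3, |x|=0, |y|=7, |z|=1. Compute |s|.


|s| = |u| + |v| + |x| + |y| + |z|
= 3 + 3 + 0 + 7 + 1
= 6 + 0 + 8
= 6 + 8
= 14

14


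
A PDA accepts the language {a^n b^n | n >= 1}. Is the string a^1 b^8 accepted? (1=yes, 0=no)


Language requires equal numbers of a's and b's
PDA pushes for each 'a', pops for each 'b'
Number of a's = 1
Number of b's = 8
1 != 8 -> Reject

0


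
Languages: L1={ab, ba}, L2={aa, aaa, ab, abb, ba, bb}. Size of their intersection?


L1 = {ab, ba}
L2 = {aa, aaa, ab, abb, ba, bb}
Checking each string in L1 against L2:
  'ab': in L2? Yes
  'ba': in L2? Yes
Intersection = {ab, ba}
|L1 ∩ L2| = 2

2


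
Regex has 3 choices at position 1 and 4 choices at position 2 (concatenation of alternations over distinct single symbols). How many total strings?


First group: 3 alternatives
Second group: 4 alternatives
Concatenation: each choice from group 1 pairs with each from group 2
Total = 3 x 4 = 12

12


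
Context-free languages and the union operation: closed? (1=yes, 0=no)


CFL closure properties:
  Closed under: union, concatenation, Kleene star
  NOT closed under: intersection, complement
Operation 'union' is in closed list -> Yes (closed)

1


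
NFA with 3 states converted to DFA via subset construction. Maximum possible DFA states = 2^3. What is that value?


NFA has 3 states
Subset construction: each DFA state = subset of NFA states
Maximum subsets = 2^3
2^3 = 8

8


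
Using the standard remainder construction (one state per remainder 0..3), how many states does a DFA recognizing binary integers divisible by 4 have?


Divisibility by 4 is tracked via the remainder mod 4: 0, 1, ..., 3
The construction assigns one state to each remainder
Number of remainders = 4

4


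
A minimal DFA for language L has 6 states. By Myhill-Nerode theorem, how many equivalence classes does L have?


Myhill-Nerode theorem:
Number of equivalence classes = number of states in minimal DFA
Minimal DFA states = 6
Therefore equivalence classes = 6

6


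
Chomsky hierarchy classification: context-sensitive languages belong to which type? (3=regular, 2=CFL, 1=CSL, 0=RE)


Chomsky hierarchy levels:
  Type 3: Regular (DFA/NFA/regex)
  Type 2: Context-free (PDA)
  Type 1: Context-sensitive
  Type 0: Recursively enumerable (TM)
'context-sensitive' corresponds to Type 1

1


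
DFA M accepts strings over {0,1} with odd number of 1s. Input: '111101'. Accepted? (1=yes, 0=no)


DFA has 2 states: q_even (start, accept=no) and q_odd
Processing string '111101' character by character:
  Position 0: read '1', 1-count=1 -> q_odd
  Position 1: read '1', 1-count=2 -> q_even
  Position 2: read '1', 1-count=3 -> q_odd
  Position 3: read '1', 1-count=4 -> q_even
  Position 4: read '0', 1-count=4 -> q_even (no change)
  Position 5: read '1', 1-count=5 -> q_odd
Final state: q_odd, total 1s = 5 (odd); the DFA requires an odd count -> accept

1


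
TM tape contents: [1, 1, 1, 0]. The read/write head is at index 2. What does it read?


Tape: [1, 1, 1, 0]
Positions: 0 1 2 3
Values:    1 1 1 0
Head at position 2
tape[2] = 1

1


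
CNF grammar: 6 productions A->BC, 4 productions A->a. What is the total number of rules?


CNF allows two rule forms:
  A -> BC (binary): 6 rules
  A -> a (terminal): 4 rules
Total = 6 + 4 = 10

10


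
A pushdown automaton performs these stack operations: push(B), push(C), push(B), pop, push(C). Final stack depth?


Tracing stack operations:
  push(B) -> stack = [B], depth=1
  push(C) -> stack = [B,C], depth=2
  push(B) -> stack = [B,C,B], depth=3
  pop -> removed B, stack = [B,C], depth=2
  push(C) -> stack = [B,C,C], depth=3
Final depth = 3

3


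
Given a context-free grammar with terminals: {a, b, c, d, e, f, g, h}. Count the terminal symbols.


Terminal symbols: a, b, c, d, e, f, g, h
Counting each: a (#1), b (#2), c (#3), d (#4), e (#5), f (#6), g (#7), h (#8)
Total = 8

8


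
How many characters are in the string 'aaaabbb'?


String: 'aaaabbb'
Counting characters:
  'a' appears 4 time(s)
  'b' appears 3 time(s)
Total length = 4 + 3 = 7

7


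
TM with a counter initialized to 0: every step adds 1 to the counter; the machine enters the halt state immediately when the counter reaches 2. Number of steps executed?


Counter starts at 0. Counting sequence:
  Step 1: counter = 1
  Step 2: counter = 2
Counter reached 2 -> halt
Total steps = 2

2


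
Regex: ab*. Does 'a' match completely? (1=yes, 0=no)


Pattern: ab*
String: 'a'
Pattern requires: exactly one 'a' followed by zero or more 'b's
First char is 'a' -> OK
Rest '': all b's? Yes
Result: 1

1


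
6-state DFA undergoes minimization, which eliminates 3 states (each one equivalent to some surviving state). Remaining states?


Original DFA: 6 states
Redundant states removed: 3
Minimized states = original - removed
= 6 - 3
= 3

3


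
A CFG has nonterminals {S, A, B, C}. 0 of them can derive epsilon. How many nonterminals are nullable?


Nonterminals: {S, A, B, C}
A nonterminal is nullable if it can derive epsilon
Counting nullable nonterminals: 0
Total nullable = 0

0


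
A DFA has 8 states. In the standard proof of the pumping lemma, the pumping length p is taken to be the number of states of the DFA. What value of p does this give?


Pumping lemma for regular languages (standard proof):
Take p = |Q|, the number of DFA states.
Any string of length >= |Q| passes through |Q|+1 states while reading its first |Q| symbols,
so by pigeonhole some state repeats, giving the loop that can be pumped.
Here |Q| = 8
Therefore the proof uses p = 8

8


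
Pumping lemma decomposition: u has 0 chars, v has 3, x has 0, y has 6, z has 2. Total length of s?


|s| = |u| + |v| + |x| + |y| + |z|
= 0 + 3 + 0 + 6 + 2
= 3 + 0 + 8
= 3 + 8
= 11

11


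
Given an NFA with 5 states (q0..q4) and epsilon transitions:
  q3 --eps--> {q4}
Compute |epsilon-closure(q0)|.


Starting from q0
Initialize closure = {q0}
q0 has no outgoing epsilon transitions -> nothing to add
Final closure: {q0}
Size = 1

1


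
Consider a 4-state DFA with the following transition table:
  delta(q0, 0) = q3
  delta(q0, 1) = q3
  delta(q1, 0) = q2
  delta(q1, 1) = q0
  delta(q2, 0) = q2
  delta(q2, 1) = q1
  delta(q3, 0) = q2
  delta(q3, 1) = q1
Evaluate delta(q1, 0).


Looking up transition function:
delta(q1, 0) in the table
Row: q1, Column: 0
Result: q2

q2


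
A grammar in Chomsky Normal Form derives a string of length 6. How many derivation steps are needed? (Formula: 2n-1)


Chomsky Normal Form derivation:
String length n = 6
Each step either:
  - Splits a nonterminal into two (n-1 such steps)
  - Converts a nonterminal to terminal (n such steps)
Total = (n-1) + n = 2n - 1
= 2(6) - 1
= 12 - 1
= 11

11


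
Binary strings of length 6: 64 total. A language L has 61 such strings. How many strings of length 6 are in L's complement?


Alphabet: {0,1}
String length: 6
Total strings of length 6 = 2^6 = 64
Strings in L = 61
Complement = total - |L|
= 64 - 61
= 3

3


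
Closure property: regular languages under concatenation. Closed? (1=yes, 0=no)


Regular languages are closed under:
- Union (DFA product construction)
- Intersection (DFA product construction)
- Complement (swap accept/reject states)
- Concatenation (NFA construction)
- Kleene star (NFA construction)
concatenation is in this list
Therefore: closed

1


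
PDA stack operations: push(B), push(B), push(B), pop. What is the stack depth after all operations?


Tracing stack operations:
  push(B) -> stack = [B], depth=1
  push(B) -> stack = [B,B], depth=2
  push(B) -> stack = [B,B,B], depth=3
  pop -> removed B, stack = [B,B], depth=2
Final depth = 2

2


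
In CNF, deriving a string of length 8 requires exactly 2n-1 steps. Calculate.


Chomsky Normal Form derivation:
String length n = 8
Each step either:
  - Splits a nonterminal into two (n-1 such steps)
  - Converts a nonterminal to terminal (n such steps)
Total = (n-1) + n = 2n - 1
= 2(8) - 1
= 16 - 1
= 15

15


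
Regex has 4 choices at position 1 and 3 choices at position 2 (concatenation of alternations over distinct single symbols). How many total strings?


First group: 4 alternatives
Second group: 3 alternatives
Concatenation: each choice from group 1 pairs with each from group 2
Total = 4 x 3 = 12

12


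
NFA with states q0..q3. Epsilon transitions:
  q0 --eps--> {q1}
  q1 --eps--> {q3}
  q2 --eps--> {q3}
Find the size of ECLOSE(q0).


Starting from q0
Initialize closure = {q0}
Follow epsilon from q0 -> add q1
Follow epsilon from q1 -> add q3
Final closure: {q0, q1, q3}
Size = 3

3


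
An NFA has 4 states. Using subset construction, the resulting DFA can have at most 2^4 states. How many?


NFA has 4 states
Subset construction: each DFA state = subset of NFA states
Maximum subsets = 2^4
2^4 = 16

16


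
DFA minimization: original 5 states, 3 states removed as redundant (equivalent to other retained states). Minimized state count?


Original DFA: 5 states
Redundant states removed: 3
Minimized states = original - removed
= 5 - 3
= 2

2


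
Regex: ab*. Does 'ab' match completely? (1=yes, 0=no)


Pattern: ab*
String: 'ab'
Pattern requires: exactly one 'a' followed by zero or more 'b's
First char is 'a' -> OK
Rest 'b': all b's? Yes
Result: 1

1


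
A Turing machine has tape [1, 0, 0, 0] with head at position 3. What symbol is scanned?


Tape: [1, 0, 0, 0]
Positions: 0 1 2 3
Values:    1 0 0 0
Head at position 3
tape[3] = 0

0


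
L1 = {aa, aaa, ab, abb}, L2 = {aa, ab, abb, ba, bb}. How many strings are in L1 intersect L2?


L1 = {aa, aaa, ab, abb}
L2 = {aa, ab, abb, ba, bb}
Checking each string in L1 against L2:
  'aa': in L2? Yes
  'aaa': in L2? No
  'ab': in L2? Yes
  'abb': in L2? Yes
Intersection = {aa, ab, abb}
|L1 ∩ L2| = 3

3


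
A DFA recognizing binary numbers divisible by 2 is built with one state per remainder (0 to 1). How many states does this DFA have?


Divisibility by 2 is tracked via the remainder mod 2: 0, 1, ..., 1
The construction assigns one state to each remainder
Number of remainders = 2

2


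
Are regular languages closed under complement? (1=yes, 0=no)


Regular languages are closed under:
- Union (DFA product construction)
- Intersection (DFA product construction)
- Complement (swap accept/reject states)
- Concatenation (NFA construction)
- Kleene star (NFA construction)
complement is in this list
Therefore: closed

1


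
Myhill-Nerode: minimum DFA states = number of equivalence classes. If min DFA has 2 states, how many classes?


Myhill-Nerode theorem:
Number of equivalence classes = number of states in minimal DFA
Minimal DFA states = 2
Therefore equivalence classes = 2

2


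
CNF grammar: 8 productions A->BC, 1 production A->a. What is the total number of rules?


CNF allows two rule forms:
  A -> BC (binary): 8 rules
  A -> a (terminal): 1 rule
Total = 8 + 1 = 9

9


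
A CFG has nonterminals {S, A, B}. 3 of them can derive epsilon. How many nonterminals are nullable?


Nonterminals: {S, A, B}
A nonterminal is nullable if it can derive epsilon
Counting nullable nonterminals: 3
Total nullable = 3

3


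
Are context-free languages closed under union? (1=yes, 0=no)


CFL closure properties:
  Closed under: union, concatenation, Kleene star
  NOT closed under: intersection, complement
Operation 'union' is in closed list -> Yes (closed)

1


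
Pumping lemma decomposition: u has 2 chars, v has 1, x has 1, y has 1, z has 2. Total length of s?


|s| = |u| + |v| + |x| + |y| + |z|
= 2 + 1 + 1 + 1 + 2
= 3 + 1 + 3
= 4 + 3
= 7

7


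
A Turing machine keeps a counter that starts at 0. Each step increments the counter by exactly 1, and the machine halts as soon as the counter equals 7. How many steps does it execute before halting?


Counter starts at 0. Counting sequence:
  Step 1: counter = 1
  Step 2: counter = 2
  Step 3: counter = 3
  Step 4: counter = 4
  Step 5: counter = 5
  Step 6: counter = 6
  Step 7: counter = 7
Counter reached 7 -> halt
Total steps = 7

7


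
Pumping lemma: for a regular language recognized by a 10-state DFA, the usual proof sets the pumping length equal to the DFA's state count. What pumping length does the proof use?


Pumping lemma for regular languages (standard proof):
Take p = |Q|, the number of DFA states.
Any string of length >= |Q| passes through |Q|+1 states while reading its first |Q| symbols,
so by pigeonhole some state repeats, giving the loop that can be pumped.
Here |Q| = 10
Therefore the proof uses p = 10

10


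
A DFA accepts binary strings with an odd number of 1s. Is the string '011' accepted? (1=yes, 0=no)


DFA has 2 states: q_even (start, accept=no) and q_odd
Processing string '011' character by character:
  Position 0: read '0', 1-count=0 -> q_even (no change)
  Position 1: read '1', 1-count=1 -> q_odd
  Position 2: read '1', 1-count=2 -> q_even
Final state: q_even, total 1s = 2 (even); the DFA requires an odd count -> reject

0


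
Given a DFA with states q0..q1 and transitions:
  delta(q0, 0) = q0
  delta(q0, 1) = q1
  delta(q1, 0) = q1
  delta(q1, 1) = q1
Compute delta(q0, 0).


Looking up transition function:
delta(q0, 0) in the table
Row: q0, Column: 0
Result: q0

q0


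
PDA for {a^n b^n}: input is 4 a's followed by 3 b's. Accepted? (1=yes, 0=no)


Language requires equal numbers of a's and b's
PDA pushes for each 'a', pops for each 'b'
Number of a's = 4
Number of b's = 3
4 != 3 -> Reject

0


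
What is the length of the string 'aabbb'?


String: 'aabbb'
Counting characters:
  'a' appears 2 time(s)
  'b' appears 3 time(s)
Total length = 2 + 3 = 5

5


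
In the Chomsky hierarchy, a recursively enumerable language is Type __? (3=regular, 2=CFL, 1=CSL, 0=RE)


Chomsky hierarchy levels:
  Type 3: Regular (DFA/NFA/regex)
  Type 2: Context-free (PDA)
  Type 1: Context-sensitive
  Type 0: Recursively enumerable (TM)
'recursively enumerable' corresponds to Type 0

0


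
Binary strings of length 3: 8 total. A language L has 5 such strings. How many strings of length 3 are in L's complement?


Alphabet: {0,1}
String length: 3
Total strings of length 3 = 2^3 = 8
Strings in L = 5
Complement = total - |L|
= 8 - 5
= 3

3


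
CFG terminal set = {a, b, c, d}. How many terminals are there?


Terminal symbols: a, b, c, d
Counting each: a (#1), b (#2), c (#3), d (#4)
Total = 4

4


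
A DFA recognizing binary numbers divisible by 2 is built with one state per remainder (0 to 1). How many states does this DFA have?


Divisibility by 2 is tracked via the remainder mod 2: 0, 1, ..., 1
The construction assigns one state to each remainder
Number of remainders = 2

2


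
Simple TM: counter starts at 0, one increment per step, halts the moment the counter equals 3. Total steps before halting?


Counter starts at 0. Counting sequence:
  Step 1: counter = 1
  Step 2: counter = 2
  Step 3: counter = 3
Counter reached 3 -> halt
Total steps = 3

3


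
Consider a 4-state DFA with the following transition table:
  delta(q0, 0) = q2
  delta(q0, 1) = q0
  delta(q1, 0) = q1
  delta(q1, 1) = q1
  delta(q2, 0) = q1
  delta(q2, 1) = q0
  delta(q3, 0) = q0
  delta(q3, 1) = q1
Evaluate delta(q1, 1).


Looking up transition function:
delta(q1, 1) in the table
Row: q1, Column: 1
Result: q1

q1


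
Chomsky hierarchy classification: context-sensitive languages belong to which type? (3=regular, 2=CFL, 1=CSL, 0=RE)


Chomsky hierarchy levels:
  Type 3: Regular (DFA/NFA/regex)
  Type 2: Context-free (PDA)
  Type 1: Context-sensitive
  Type 0: Recursively enumerable (TM)
'context-sensitive' corresponds to Type 1

1


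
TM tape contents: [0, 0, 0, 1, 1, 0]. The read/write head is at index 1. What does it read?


Tape: [0, 0, 0, 1, 1, 0]
Positions: 0 1 2 3 4 5
Values:    0 0 0 1 1 0
Head at position 1
tape[1] = 0

0


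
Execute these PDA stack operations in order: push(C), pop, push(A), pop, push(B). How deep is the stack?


Tracing stack operations:
  push(C) -> stack = [C], depth=1
  pop -> removed C, stack = [], depth=0
  push(A) -> stack = [A], depth=1
  pop -> removed A, stack = [], depth=0
  push(B) -> stack = [B], depth=1
Final depth = 1

1


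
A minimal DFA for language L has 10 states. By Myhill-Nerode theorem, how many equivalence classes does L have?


Myhill-Nerode theorem:
Number of equivalence classes = number of states in minimal DFA
Minimal DFA states = 10
Therefore equivalence classes = 10

10


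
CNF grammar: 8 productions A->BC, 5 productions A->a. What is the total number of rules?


CNF allows two rule forms:
  A -> BC (binary): 8 rules
  A -> a (terminal): 5 rules
Total = 8 + 5 = 13

13


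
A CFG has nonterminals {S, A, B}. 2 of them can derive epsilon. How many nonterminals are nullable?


Nonterminals: {S, A, B}
A nonterminal is nullable if it can derive epsilon
Counting nullable nonterminals: 2
Total nullable = 2

2


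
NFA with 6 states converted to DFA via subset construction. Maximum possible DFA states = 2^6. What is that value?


NFA has 6 states
Subset construction: each DFA state = subset of NFA states
Maximum subsets = 2^6
2^6 = 64

64


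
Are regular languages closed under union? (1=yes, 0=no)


Regular languages are closed under:
- Union (DFA product construction)
- Intersection (DFA product construction)
- Complement (swap accept/reject states)
- Concatenation (NFA construction)
- Kleene star (NFA construction)
union is in this list
Therefore: closed

1


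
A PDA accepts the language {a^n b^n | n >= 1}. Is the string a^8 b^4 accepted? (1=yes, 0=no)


Language requires equal numbers of a's and b's
PDA pushes for each 'a', pops for each 'b'
Number of a's = 8
Number of b's = 4
8 != 4 -> Reject

0


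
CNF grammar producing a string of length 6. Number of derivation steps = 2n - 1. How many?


Chomsky Normal Form derivation:
String length n = 6
Each step either:
  - Splits a nonterminal into two (n-1 such steps)
  - Converts a nonterminal to terminal (n such steps)
Total = (n-1) + n = 2n - 1
= 2(6) - 1
= 12 - 1
= 11

11


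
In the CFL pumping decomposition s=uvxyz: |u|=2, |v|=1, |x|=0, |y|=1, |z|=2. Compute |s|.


|s| = |u| + |v| + |x| + |y| + |z|
= 2 + 1 + 0 + 1 + 2
= 3 + 0 + 3
= 3 + 3
= 6

6


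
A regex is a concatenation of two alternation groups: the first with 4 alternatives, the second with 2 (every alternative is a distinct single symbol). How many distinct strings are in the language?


First group: 4 alternatives
Second group: 2 alternatives
Concatenation: each choice from group 1 pairs with each from group 2
Total = 4 x 2 = 8

8


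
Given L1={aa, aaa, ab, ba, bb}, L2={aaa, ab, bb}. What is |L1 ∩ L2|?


L1 = {aa, aaa, ab, ba, bb}
L2 = {aaa, ab, bb}
Checking each string in L1 against L2:
  'aa': in L2? No
  'aaa': in L2? Yes
  'ab': in L2? Yes
  'ba': in L2? No
  'bb': in L2? Yes
Intersection = {aaa, ab, bb}
|L1 ∩ L2| = 3

3


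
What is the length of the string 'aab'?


String: 'aab'
Counting characters:
  'a' appears 2 time(s)
  'b' appears 1 time(s)
Total length = 2 + 1 = 3

3


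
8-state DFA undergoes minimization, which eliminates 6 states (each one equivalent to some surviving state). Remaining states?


Original DFA: 8 states
Redundant states removed: 6
Minimized states = original - removed
= 8 - 6
= 2

2


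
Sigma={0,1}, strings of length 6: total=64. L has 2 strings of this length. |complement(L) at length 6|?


Alphabet: {0,1}
String length: 6
Total strings of length 6 = 2^6 = 64
Strings in L = 2
Complement = total - |L|
= 64 - 2
= 62

62


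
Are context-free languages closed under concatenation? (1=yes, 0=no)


CFL closure properties:
  Closed under: union, concatenation, Kleene star
  NOT closed under: intersection, complement
Operation 'concatenation' is in closed list -> Yes (closed)

1


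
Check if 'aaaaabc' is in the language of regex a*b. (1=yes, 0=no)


Pattern: a*b
String: 'aaaaabc'
Pattern requires: zero or more 'a's followed by exactly one 'b'
Found 5 leading 'a's
Remaining: 'bc'
Remaining is not 'b' -> no match
Result: 0

0


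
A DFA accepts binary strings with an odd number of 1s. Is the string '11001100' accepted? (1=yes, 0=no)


DFA has 2 states: q_even (start, accept=no) and q_odd
Processing string '11001100' character by character:
  Position 0: read '1', 1-count=1 -> q_odd
  Position 1: read '1', 1-count=2 -> q_even
  Position 2: read '0', 1-count=2 -> q_even (no change)
  Position 3: read '0', 1-count=2 -> q_even (no change)
  Position 4: read '1', 1-count=3 -> q_odd
  Position 5: read '1', 1-count=4 -> q_even
  Position 6: read '0', 1-count=4 -> q_even (no change)
  Position 7: read '0', 1-count=4 -> q_even (no change)
Final state: q_even, total 1s = 4 (even); the DFA requires an odd count -> reject

0


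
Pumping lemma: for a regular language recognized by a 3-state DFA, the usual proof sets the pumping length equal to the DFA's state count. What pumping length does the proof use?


Pumping lemma for regular languages (standard proof):
Take p = |Q|, the number of DFA states.
Any string of length >= |Q| passes through |Q|+1 states while reading its first |Q| symbols,
so by pigeonhole some state repeats, giving the loop that can be pumped.
Here |Q| = 3
Therefore the proof uses p = 3

3


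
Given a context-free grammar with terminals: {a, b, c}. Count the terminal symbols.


Terminal symbols: a, b, c
Counting each: a (#1), b (#2), c (#3)
Total = 3

3


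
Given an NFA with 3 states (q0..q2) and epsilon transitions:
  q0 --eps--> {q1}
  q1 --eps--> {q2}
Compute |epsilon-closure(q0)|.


Starting from q0
Initialize closure = {q0}
Follow epsilon from q0 -> add q1
Follow epsilon from q1 -> add q2
Final closure: {q0, q1, q2}
Size = 3

3


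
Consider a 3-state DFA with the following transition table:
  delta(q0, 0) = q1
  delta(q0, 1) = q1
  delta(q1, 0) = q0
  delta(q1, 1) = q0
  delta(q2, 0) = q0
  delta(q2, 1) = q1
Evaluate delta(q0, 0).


Looking up transition function:
delta(q0, 0) in the table
Row: q0, Column: 0
Result: q1

q1


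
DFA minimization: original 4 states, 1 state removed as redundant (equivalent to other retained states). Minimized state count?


Original DFA: 4 states
Redundant states removed: 1
Minimized states = original - removed
= 4 - 1
= 3

3


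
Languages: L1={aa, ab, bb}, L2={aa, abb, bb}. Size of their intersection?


L1 = {aa, ab, bb}
L2 = {aa, abb, bb}
Checking each string in L1 against L2:
  'aa': in L2? Yes
  'ab': in L2? No
  'bb': in L2? Yes
Intersection = {aa, bb}
|L1 ∩ L2| = 2

2


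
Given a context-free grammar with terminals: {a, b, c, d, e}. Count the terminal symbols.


Terminal symbols: a, b, c, d, e
Counting each: a (#1), b (#2), c (#3), d (#4), e (#5)
Total = 5

5


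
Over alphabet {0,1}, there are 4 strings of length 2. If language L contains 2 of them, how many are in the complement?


Alphabet: {0,1}
String length: 2
Total strings of length 2 = 2^2 = 4
Strings in L = 2
Complement = total - |L|
= 4 - 2
= 2

2


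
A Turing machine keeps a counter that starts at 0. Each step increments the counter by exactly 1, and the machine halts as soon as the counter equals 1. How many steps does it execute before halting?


Counter starts at 0. Counting sequence:
  Step 1: counter = 1
Counter reached 1 -> halt
Total steps = 1

1


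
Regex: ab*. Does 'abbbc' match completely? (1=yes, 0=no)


Pattern: ab*
String: 'abbbc'
Pattern requires: exactly one 'a' followed by zero or more 'b's
First char is 'a' -> OK
Rest 'bbbc': all b's? No
Result: 0

0


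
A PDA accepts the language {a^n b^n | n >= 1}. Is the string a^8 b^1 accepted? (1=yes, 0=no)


Language requires equal numbers of a's and b's
PDA pushes for each 'a', pops for each 'b'
Number of a's = 8
Number of b's = 1
8 != 1 -> Reject

0


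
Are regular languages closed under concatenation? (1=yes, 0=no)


Regular languages are closed under:
- Union (DFA product construction)
- Intersection (DFA product construction)
- Complement (swap accept/reject states)
- Concatenation (NFA construction)
- Kleene star (NFA construction)
concatenation is in this list
Therefore: closed

1


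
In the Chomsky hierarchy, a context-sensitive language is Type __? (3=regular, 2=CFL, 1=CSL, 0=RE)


Chomsky hierarchy levels:
  Type 3: Regular (DFA/NFA/regex)
  Type 2: Context-free (PDA)
  Type 1: Context-sensitive
  Type 0: Recursively enumerable (TM)
'context-sensitive' corresponds to Type 1

1


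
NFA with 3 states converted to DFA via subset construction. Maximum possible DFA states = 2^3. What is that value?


NFA has 3 states
Subset construction: each DFA state = subset of NFA states
Maximum subsets = 2^3
2^3 = 8

8


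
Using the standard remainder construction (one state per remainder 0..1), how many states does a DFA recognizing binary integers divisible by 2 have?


Divisibility by 2 is tracked via the remainder mod 2: 0, 1, ..., 1
The construction assigns one state to each remainder
Number of remainders = 2

2


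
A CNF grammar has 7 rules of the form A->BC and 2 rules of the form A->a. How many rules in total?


CNF allows two rule forms:
  A -> BC (binary): 7 rules
  A -> a (terminal): 2 rules
Total = 7 + 2 = 9

9


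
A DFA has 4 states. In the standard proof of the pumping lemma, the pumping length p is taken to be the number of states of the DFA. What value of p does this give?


Pumping lemma for regular languages (standard proof):
Take p = |Q|, the number of DFA states.
Any string of length >= |Q| passes through |Q|+1 states while reading its first |Q| symbols,
so by pigeonhole some state repeats, giving the loop that can be pumped.
Here |Q| = 4
Therefore the proof uses p = 4

4


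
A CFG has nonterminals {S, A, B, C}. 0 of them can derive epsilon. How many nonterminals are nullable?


Nonterminals: {S, A, B, C}
A nonterminal is nullable if it can derive epsilon
Counting nullable nonterminals: 0
Total nullable = 0

0


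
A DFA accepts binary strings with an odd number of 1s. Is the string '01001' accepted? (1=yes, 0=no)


DFA has 2 states: q_even (start, accept=no) and q_odd
Processing string '01001' character by character:
  Position 0: read '0', 1-count=0 -> q_even (no change)
  Position 1: read '1', 1-count=1 -> q_odd
  Position 2: read '0', 1-count=1 -> q_odd (no change)
  Position 3: read '0', 1-count=1 -> q_odd (no change)
  Position 4: read '1', 1-count=2 -> q_even
Final state: q_even, total 1s = 2 (even); the DFA requires an odd count -> reject

0


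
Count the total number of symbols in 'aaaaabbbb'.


String: 'aaaaabbbb'
Counting characters:
  'a' appears 5 time(s)
  'b' appears 4 time(s)
Total length = 5 + 4 = 9

9
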